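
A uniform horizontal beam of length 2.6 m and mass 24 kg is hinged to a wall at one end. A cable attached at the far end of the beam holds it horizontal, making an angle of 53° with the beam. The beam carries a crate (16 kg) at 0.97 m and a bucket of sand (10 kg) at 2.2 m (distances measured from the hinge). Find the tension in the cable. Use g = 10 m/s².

About the hinge:
Beam weight: 24 × 10 = 240 N down at 1.3 m → arm 1.3 m, τ = 240 × 1.3 = 312 N·m clockwise.
Crate: 16 × 10 = 160 N down at 0.97 m → arm 0.97 m, τ = 160 × 0.97 = 155.2 N·m clockwise.
Bucket of sand: 10 × 10 = 100 N down at 2.2 m → arm 2.2 m, τ = 100 × 2.2 = 220 N·m clockwise.
Total clockwise load moment = 687.2 N·m.
The cable tension T acts at 2.6 m; only its component perpendicular to the beam, T sinθ, produces torque. sin 53° = 0.7986.
For rotational equilibrium, T × 2.6 × 0.7986 = 687.2, so T = 687.2 / 2.076 = 331 N.

T ≈ 331 N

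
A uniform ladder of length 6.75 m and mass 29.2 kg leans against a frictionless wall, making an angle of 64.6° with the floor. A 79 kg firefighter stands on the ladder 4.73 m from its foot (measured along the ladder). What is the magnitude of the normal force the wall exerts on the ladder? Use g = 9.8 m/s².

N_wall ≈ 326 N

About the foot of the ladder:
Ladder weight 29.2×9.8 = 286.2 N acts at 3.375 m along the ladder; its horizontal arm is 3.375·cos64.6° = 1.448 m → τ = 414.4 N·m clockwise.
Firefighter: 79×9.8 = 774.2 N at 4.73 m → arm 2.029 m → τ = 1571 N·m clockwise.
Wall normal N acts horizontally at the top; its moment arm is the height L sinθ = 6.75·sin64.6° = 6.098 m, counterclockwise.
Setting net torque to zero: N × 6.098 = 1985 → N = 326 N.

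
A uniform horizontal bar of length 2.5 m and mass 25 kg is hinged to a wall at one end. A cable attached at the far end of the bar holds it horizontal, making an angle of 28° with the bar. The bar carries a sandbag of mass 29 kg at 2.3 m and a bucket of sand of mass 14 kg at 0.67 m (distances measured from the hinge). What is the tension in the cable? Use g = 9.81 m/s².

T ≈ 897 N

Sum moments about the hinge (the unknown hinge reaction has zero arm there).
Beam weight: 25 × 9.81 = 245.2 N down at 1.25 m → arm 1.25 m, τ = 245.2 × 1.25 = 306.5 N·m clockwise.
Sandbag: 29 × 9.81 = 284.5 N down at 2.3 m → arm 2.3 m, τ = 284.5 × 2.3 = 654.3 N·m clockwise.
Bucket of sand: 14 × 9.81 = 137.3 N down at 0.67 m → arm 0.67 m, τ = 137.3 × 0.67 = 91.99 N·m clockwise.
Total clockwise load moment = 1053 N·m.
The cable tension T acts at 2.5 m; only its component perpendicular to the bar, T sinθ, produces torque. sin 28° = 0.4695.
For rotational equilibrium, T × 2.5 × 0.4695 = 1053, so T = 1053 / 1.174 = 897 N.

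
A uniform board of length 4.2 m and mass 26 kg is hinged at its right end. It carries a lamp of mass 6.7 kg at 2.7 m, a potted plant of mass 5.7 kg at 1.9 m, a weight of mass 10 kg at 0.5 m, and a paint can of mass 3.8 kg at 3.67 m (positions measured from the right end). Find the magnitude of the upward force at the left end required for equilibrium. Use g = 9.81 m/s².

F ≈ 239 N

Take moments about the right end.
Beam weight: 26 × 9.81 = 255.1 N down at 2.1 m → arm 2.1 m, τ = 255.1 × 2.1 = 535.7 N·m counterclockwise.
Lamp: 6.7 × 9.81 = 65.73 N down at 2.7 m → arm 2.7 m, τ = 65.73 × 2.7 = 177.5 N·m counterclockwise.
Potted plant: 5.7 × 9.81 = 55.92 N down at 1.9 m → arm 1.9 m, τ = 55.92 × 1.9 = 106.2 N·m counterclockwise.
Weight: 10 × 9.81 = 98.1 N down at 0.5 m → arm 0.5 m, τ = 98.1 × 0.5 = 49.05 N·m counterclockwise.
Paint can: 3.8 × 9.81 = 37.28 N down at 3.67 m → arm 3.67 m, τ = 37.28 × 3.67 = 136.8 N·m counterclockwise.
Net moment of the loads = 1005 N·m counterclockwise.
The upward force F acts at the left end, arm 4.2 m, giving F × 4.2 clockwise.
Balancing moments: F × 4.2 = 1005, giving F = 1005 / 4.2 = 239 N.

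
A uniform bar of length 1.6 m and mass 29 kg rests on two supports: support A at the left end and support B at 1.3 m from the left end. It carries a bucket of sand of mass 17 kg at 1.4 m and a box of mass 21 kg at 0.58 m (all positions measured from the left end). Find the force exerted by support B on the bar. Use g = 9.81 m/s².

Taking torques about support A:
Beam weight: 29 × 9.81 = 284.5 N down at 0.8 m → arm 0.8 m, τ = 284.5 × 0.8 = 227.6 N·m clockwise.
Bucket of sand: 17 × 9.81 = 166.8 N down at 1.4 m → arm 1.4 m, τ = 166.8 × 1.4 = 233.5 N·m clockwise.
Box: 21 × 9.81 = 206 N down at 0.58 m → arm 0.58 m, τ = 206 × 0.58 = 119.5 N·m clockwise.
Net load moment about support A = 580.6 N·m clockwise.
Reaction R at support B is upward at 1.3 m, arm 1.3 m → moment R × 1.3 counterclockwise.
For rotational equilibrium, R × 1.3 = 580.6, so R = 447 N.

R_B ≈ 447 N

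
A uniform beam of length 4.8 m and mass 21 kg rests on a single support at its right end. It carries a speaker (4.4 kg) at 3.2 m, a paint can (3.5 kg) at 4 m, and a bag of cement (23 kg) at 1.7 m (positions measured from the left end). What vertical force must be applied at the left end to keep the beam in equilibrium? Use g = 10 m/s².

F ≈ 274 N

Take moments about the right end.
Beam weight: 21 × 10 = 210 N down at 2.4 m → arm 2.4 m, τ = 210 × 2.4 = 504 N·m counterclockwise.
Speaker: 4.4 × 10 = 44 N down at 3.2 m → arm 1.6 m, τ = 44 × 1.6 = 70.4 N·m counterclockwise.
Paint can: 3.5 × 10 = 35 N down at 4 m → arm 0.8 m, τ = 35 × 0.8 = 28 N·m counterclockwise.
Bag of cement: 23 × 10 = 230 N down at 1.7 m → arm 3.1 m, τ = 230 × 3.1 = 713 N·m counterclockwise.
Net moment of the loads = 1315 N·m counterclockwise.
The upward force F acts at the left end, arm 4.8 m, giving F × 4.8 clockwise.
Στ = 0 ⇒ F × 4.8 = 1315 ⇒ F = 1315 / 4.8 = 274 N.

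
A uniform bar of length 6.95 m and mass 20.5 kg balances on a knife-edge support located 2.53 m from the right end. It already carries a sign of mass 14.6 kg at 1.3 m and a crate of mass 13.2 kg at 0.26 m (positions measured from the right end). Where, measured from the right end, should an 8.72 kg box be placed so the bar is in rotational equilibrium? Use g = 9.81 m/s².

Choose the knife-edge support (at 2.53 m from the right end) as the axis so the support reaction has zero arm there.
Beam weight: 20.5 × 9.81 = 201.1 N down at 3.475 m → arm 0.945 m, τ = 201.1 × 0.945 = 190 N·m counterclockwise.
Sign: 14.6 × 9.81 = 143.2 N down at 1.3 m → arm 1.23 m, τ = 143.2 × 1.23 = 176.1 N·m clockwise.
Crate: 13.2 × 9.81 = 129.5 N down at 0.26 m → arm 2.27 m, τ = 129.5 × 2.27 = 294 N·m clockwise.
Net moment of existing loads = 280.1 N·m clockwise.
The box weighs 8.72 × 9.81 = 85.54 N and must supply an equal counterclockwise moment, so its lever arm about the knife-edge support is 280.1 / 85.54 = 3.27 m.
That puts it at 2.53 + 3.27 = 5.8 m from the right end.

x ≈ 5.8 m from the right end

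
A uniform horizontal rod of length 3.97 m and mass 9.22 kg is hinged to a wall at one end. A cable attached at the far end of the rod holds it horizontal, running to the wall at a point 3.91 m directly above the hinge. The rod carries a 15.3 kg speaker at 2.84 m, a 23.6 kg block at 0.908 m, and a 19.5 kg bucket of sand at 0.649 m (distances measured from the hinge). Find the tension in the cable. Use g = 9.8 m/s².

T ≈ 337 N

Choose the hinge as the axis so the unknown hinge reaction has zero arm there.
Beam weight: 9.22 × 9.8 = 90.36 N down at 1.985 m → arm 1.985 m, τ = 90.36 × 1.985 = 179.4 N·m clockwise.
Speaker: 15.3 × 9.8 = 149.9 N down at 2.84 m → arm 2.84 m, τ = 149.9 × 2.84 = 425.7 N·m clockwise.
Block: 23.6 × 9.8 = 231.3 N down at 0.908 m → arm 0.908 m, τ = 231.3 × 0.908 = 210 N·m clockwise.
Bucket of sand: 19.5 × 9.8 = 191.1 N down at 0.649 m → arm 0.649 m, τ = 191.1 × 0.649 = 124 N·m clockwise.
Total clockwise load moment = 939.1 N·m.
The cable tension T acts at 3.97 m; only its component perpendicular to the rod, T sinθ, produces torque. sinθ = h/√(h²+d²) = 3.91/√(3.91²+3.97²) = 0.7017.
For rotational equilibrium, T × 3.97 × 0.7017 = 939.1, so T = 939.1 / 2.786 = 337 N.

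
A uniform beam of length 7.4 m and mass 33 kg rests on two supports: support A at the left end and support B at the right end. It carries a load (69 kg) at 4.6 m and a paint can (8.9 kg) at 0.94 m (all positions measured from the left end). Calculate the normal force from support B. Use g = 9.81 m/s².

R_B ≈ 594 N

Sum moments about support A (its reaction then has zero moment arm).
Beam weight: 33 × 9.81 = 323.7 N down at 3.7 m → arm 3.7 m, τ = 323.7 × 3.7 = 1198 N·m clockwise.
Load: 69 × 9.81 = 676.9 N down at 4.6 m → arm 4.6 m, τ = 676.9 × 4.6 = 3114 N·m clockwise.
Paint can: 8.9 × 9.81 = 87.31 N down at 0.94 m → arm 0.94 m, τ = 87.31 × 0.94 = 82.07 N·m clockwise.
Net load moment about support A = 4394 N·m clockwise.
Reaction R at support B is upward at 7.4 m, arm 7.4 m → moment R × 7.4 counterclockwise.
Setting net torque to zero: R × 7.4 = 4394 → R = 594 N.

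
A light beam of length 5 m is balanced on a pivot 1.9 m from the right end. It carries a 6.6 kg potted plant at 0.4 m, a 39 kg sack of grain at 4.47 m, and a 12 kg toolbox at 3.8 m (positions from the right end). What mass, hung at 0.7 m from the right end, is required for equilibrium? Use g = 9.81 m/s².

m ≈ 94.3 kg

Choose the pivot (at 1.9 m from the right end) as the axis so the support reaction has zero arm there.
Potted plant: 6.6 × 9.81 = 64.75 N down at 0.4 m → arm 1.5 m, τ = 64.75 × 1.5 = 97.12 N·m clockwise.
Sack of grain: 39 × 9.81 = 382.6 N down at 4.47 m → arm 2.57 m, τ = 382.6 × 2.57 = 983.3 N·m counterclockwise.
Toolbox: 12 × 9.81 = 117.7 N down at 3.8 m → arm 1.9 m, τ = 117.7 × 1.9 = 223.6 N·m counterclockwise.
Net moment of known loads = 1110 N·m counterclockwise.
An unknown mass m at 0.7 m has arm 1.2 m; its moment is m·g·1.2 clockwise.
Balancing moments: m × 9.81 × 1.2 = 1110, giving m = 1110 / (9.81 × 1.2) = 94.3 kg.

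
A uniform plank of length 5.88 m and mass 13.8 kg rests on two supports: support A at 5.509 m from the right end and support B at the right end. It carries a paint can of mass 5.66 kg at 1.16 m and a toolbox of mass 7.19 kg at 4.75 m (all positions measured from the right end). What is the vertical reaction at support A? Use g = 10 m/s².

R_A ≈ 148 N

Sum moments about support B (its reaction then has zero moment arm).
Beam weight: 13.8 × 10 = 138 N down at 2.94 m → arm 2.94 m, τ = 138 × 2.94 = 405.7 N·m counterclockwise.
Paint can: 5.66 × 10 = 56.6 N down at 1.16 m → arm 1.16 m, τ = 56.6 × 1.16 = 65.66 N·m counterclockwise.
Toolbox: 7.19 × 10 = 71.9 N down at 4.75 m → arm 4.75 m, τ = 71.9 × 4.75 = 341.5 N·m counterclockwise.
Net load moment about support B = 812.9 N·m counterclockwise.
Reaction R at support A is upward at 5.509 m, arm 5.509 m → moment R × 5.509 clockwise.
Στ = 0 ⇒ R × 5.509 = 812.9 ⇒ R = 148 N.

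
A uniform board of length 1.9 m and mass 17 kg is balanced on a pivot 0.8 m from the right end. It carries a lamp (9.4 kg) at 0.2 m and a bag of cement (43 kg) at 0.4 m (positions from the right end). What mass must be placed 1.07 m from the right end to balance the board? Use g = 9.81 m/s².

Choose the pivot (at 0.8 m from the right end) as the axis so the support reaction has zero arm there.
Beam weight: 17 × 9.81 = 166.8 N down at 0.95 m → arm 0.15 m, τ = 166.8 × 0.15 = 25.02 N·m counterclockwise.
Lamp: 9.4 × 9.81 = 92.21 N down at 0.2 m → arm 0.6 m, τ = 92.21 × 0.6 = 55.33 N·m clockwise.
Bag of cement: 43 × 9.81 = 421.8 N down at 0.4 m → arm 0.4 m, τ = 421.8 × 0.4 = 168.7 N·m clockwise.
Net moment of known loads = 199 N·m clockwise.
An unknown mass m at 1.07 m has arm 0.27 m; its moment is m·g·0.27 counterclockwise.
Στ = 0 ⇒ m × 9.81 × 0.27 = 199 ⇒ m = 199 / (9.81 × 0.27) = 75.1 kg.

m ≈ 75.1 kg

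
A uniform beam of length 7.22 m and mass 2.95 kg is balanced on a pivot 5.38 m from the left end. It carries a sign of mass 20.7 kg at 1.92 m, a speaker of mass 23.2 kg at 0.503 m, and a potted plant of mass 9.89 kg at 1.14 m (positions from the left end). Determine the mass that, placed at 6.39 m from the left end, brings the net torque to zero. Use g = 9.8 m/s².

About the pivot (at 5.38 m from the left end):
Beam weight: 2.95 × 9.8 = 28.91 N down at 3.61 m → arm 1.77 m, τ = 28.91 × 1.77 = 51.17 N·m counterclockwise.
Sign: 20.7 × 9.8 = 202.9 N down at 1.92 m → arm 3.46 m, τ = 202.9 × 3.46 = 702 N·m counterclockwise.
Speaker: 23.2 × 9.8 = 227.4 N down at 0.503 m → arm 4.877 m, τ = 227.4 × 4.877 = 1109 N·m counterclockwise.
Potted plant: 9.89 × 9.8 = 96.92 N down at 1.14 m → arm 4.24 m, τ = 96.92 × 4.24 = 410.9 N·m counterclockwise.
Net moment of known loads = 2273 N·m counterclockwise.
An unknown mass m at 6.39 m has arm 1.01 m; its moment is m·g·1.01 clockwise.
Balancing moments: m × 9.8 × 1.01 = 2273, giving m = 2273 / (9.8 × 1.01) = 230 kg.

m ≈ 230 kg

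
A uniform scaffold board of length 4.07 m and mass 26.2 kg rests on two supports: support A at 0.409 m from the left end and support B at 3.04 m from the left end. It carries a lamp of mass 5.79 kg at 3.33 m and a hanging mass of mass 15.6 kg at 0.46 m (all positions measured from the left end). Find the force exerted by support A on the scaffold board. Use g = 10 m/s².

R_A ≈ 247 N

Sum moments about support B (its reaction then has zero moment arm).
Beam weight: 26.2 × 10 = 262 N down at 2.035 m → arm 1.005 m, τ = 262 × 1.005 = 263.3 N·m counterclockwise.
Lamp: 5.79 × 10 = 57.9 N down at 3.33 m → arm 0.29 m, τ = 57.9 × 0.29 = 16.79 N·m clockwise.
Hanging mass: 15.6 × 10 = 156 N down at 0.46 m → arm 2.58 m, τ = 156 × 2.58 = 402.5 N·m counterclockwise.
Net load moment about support B = 649 N·m counterclockwise.
Reaction R at support A is upward at 0.409 m, arm 2.631 m → moment R × 2.631 clockwise.
Balancing moments: R × 2.631 = 649, giving R = 247 N.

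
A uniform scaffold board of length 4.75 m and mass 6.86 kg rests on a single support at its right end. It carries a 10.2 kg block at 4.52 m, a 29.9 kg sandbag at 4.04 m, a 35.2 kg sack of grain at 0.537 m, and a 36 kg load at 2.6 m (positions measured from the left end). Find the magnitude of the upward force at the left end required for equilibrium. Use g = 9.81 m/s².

Choose the right end as the axis so the unknown pivot reaction has zero arm there.
Beam weight: 6.86 × 9.81 = 67.3 N down at 2.375 m → arm 2.375 m, τ = 67.3 × 2.375 = 159.8 N·m counterclockwise.
Block: 10.2 × 9.81 = 100.1 N down at 4.52 m → arm 0.23 m, τ = 100.1 × 0.23 = 23.02 N·m counterclockwise.
Sandbag: 29.9 × 9.81 = 293.3 N down at 4.04 m → arm 0.71 m, τ = 293.3 × 0.71 = 208.2 N·m counterclockwise.
Sack of grain: 35.2 × 9.81 = 345.3 N down at 0.537 m → arm 4.213 m, τ = 345.3 × 4.213 = 1455 N·m counterclockwise.
Load: 36 × 9.81 = 353.2 N down at 2.6 m → arm 2.15 m, τ = 353.2 × 2.15 = 759.4 N·m counterclockwise.
Net moment of the loads = 2605 N·m counterclockwise.
The upward force F acts at the left end, arm 4.75 m, giving F × 4.75 clockwise.
Setting net torque to zero: F × 4.75 = 2605 → F = 2605 / 4.75 = 548 N.

F ≈ 548 N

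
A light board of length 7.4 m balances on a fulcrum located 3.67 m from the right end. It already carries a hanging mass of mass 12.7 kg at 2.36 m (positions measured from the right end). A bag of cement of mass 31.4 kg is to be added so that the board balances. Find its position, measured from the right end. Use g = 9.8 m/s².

Sum moments about the fulcrum (at 3.67 m from the right end) (the support reaction has zero arm there).
Hanging mass: 12.7 × 9.8 = 124.5 N down at 2.36 m → arm 1.31 m, τ = 124.5 × 1.31 = 163.1 N·m clockwise.
Net moment of existing loads = 163.1 N·m clockwise.
The bag of cement weighs 31.4 × 9.8 = 307.7 N and must supply an equal counterclockwise moment, so its lever arm about the fulcrum is 163.1 / 307.7 = 0.53 m.
That puts it at 3.67 + 0.53 = 4.2 m from the right end.

x ≈ 4.2 m from the right end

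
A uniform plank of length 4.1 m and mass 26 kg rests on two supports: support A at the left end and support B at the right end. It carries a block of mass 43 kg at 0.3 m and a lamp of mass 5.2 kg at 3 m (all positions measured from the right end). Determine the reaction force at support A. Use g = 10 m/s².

R_A ≈ 200 N

Taking torques about support B:
Beam weight: 26 × 10 = 260 N down at 2.05 m → arm 2.05 m, τ = 260 × 2.05 = 533 N·m counterclockwise.
Block: 43 × 10 = 430 N down at 0.3 m → arm 0.3 m, τ = 430 × 0.3 = 129 N·m counterclockwise.
Lamp: 5.2 × 10 = 52 N down at 3 m → arm 3 m, τ = 52 × 3 = 156 N·m counterclockwise.
Net load moment about support B = 818 N·m counterclockwise.
Reaction R at support A is upward at 4.1 m, arm 4.1 m → moment R × 4.1 clockwise.
Στ = 0 ⇒ R × 4.1 = 818 ⇒ R = 200 N.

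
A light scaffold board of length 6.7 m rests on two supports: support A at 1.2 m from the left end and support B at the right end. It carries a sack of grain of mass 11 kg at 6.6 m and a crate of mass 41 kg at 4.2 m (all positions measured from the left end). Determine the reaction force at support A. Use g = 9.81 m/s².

Sum moments about support B (its reaction then has zero moment arm).
Sack of grain: 11 × 9.81 = 107.9 N down at 6.6 m → arm 0.1 m, τ = 107.9 × 0.1 = 10.79 N·m counterclockwise.
Crate: 41 × 9.81 = 402.2 N down at 4.2 m → arm 2.5 m, τ = 402.2 × 2.5 = 1006 N·m counterclockwise.
Net load moment about support B = 1017 N·m counterclockwise.
Reaction R at support A is upward at 1.2 m, arm 5.5 m → moment R × 5.5 clockwise.
Setting net torque to zero: R × 5.5 = 1017 → R = 185 N.

R_A ≈ 185 N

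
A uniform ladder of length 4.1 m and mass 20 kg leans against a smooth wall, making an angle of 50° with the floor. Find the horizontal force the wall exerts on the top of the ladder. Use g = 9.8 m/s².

Choose the foot of the ladder as the axis so the floor normal and friction both act there and drop out.
Ladder weight 20×9.8 = 196 N acts at 2.05 m along the ladder; its horizontal arm is 2.05·cos50° = 1.318 m → τ = 258.3 N·m clockwise.
Wall normal N acts horizontally at the top; its moment arm is the height L sinθ = 4.1·sin50° = 3.141 m, counterclockwise.
Στ = 0 ⇒ N × 3.141 = 258.3 ⇒ N = 82.2 N.

N_wall ≈ 82.2 N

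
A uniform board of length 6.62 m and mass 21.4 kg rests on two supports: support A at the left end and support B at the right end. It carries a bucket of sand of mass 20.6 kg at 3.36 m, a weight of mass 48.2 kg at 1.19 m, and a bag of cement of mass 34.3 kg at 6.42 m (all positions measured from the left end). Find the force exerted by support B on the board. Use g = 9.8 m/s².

R_B ≈ 618 N

Sum moments about support A (its reaction then has zero moment arm).
Beam weight: 21.4 × 9.8 = 209.7 N down at 3.31 m → arm 3.31 m, τ = 209.7 × 3.31 = 694.1 N·m clockwise.
Bucket of sand: 20.6 × 9.8 = 201.9 N down at 3.36 m → arm 3.36 m, τ = 201.9 × 3.36 = 678.4 N·m clockwise.
Weight: 48.2 × 9.8 = 472.4 N down at 1.19 m → arm 1.19 m, τ = 472.4 × 1.19 = 562.2 N·m clockwise.
Bag of cement: 34.3 × 9.8 = 336.1 N down at 6.42 m → arm 6.42 m, τ = 336.1 × 6.42 = 2158 N·m clockwise.
Net load moment about support A = 4093 N·m clockwise.
Reaction R at support B is upward at 6.62 m, arm 6.62 m → moment R × 6.62 counterclockwise.
Στ = 0 ⇒ R × 6.62 = 4093 ⇒ R = 618 N.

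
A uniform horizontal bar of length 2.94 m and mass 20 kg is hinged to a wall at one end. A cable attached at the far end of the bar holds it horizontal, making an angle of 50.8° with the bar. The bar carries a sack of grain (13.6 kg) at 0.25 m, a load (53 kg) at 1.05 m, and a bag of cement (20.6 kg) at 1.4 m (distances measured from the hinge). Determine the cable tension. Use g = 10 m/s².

Take moments about the hinge.
Beam weight: 20 × 10 = 200 N down at 1.47 m → arm 1.47 m, τ = 200 × 1.47 = 294 N·m clockwise.
Sack of grain: 13.6 × 10 = 136 N down at 0.25 m → arm 0.25 m, τ = 136 × 0.25 = 34 N·m clockwise.
Load: 53 × 10 = 530 N down at 1.05 m → arm 1.05 m, τ = 530 × 1.05 = 556.5 N·m clockwise.
Bag of cement: 20.6 × 10 = 206 N down at 1.4 m → arm 1.4 m, τ = 206 × 1.4 = 288.4 N·m clockwise.
Total clockwise load moment = 1173 N·m.
The cable tension T acts at 2.94 m; only its component perpendicular to the bar, T sinθ, produces torque. sin 50.8° = 0.7749.
Balancing moments: T × 2.94 × 0.7749 = 1173, giving T = 1173 / 2.278 = 515 N.

T ≈ 515 N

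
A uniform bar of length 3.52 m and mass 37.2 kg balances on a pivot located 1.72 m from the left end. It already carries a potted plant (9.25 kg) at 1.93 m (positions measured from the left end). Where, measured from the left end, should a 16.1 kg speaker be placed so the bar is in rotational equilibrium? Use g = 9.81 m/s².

x ≈ 1.51 m from the left end

Choose the pivot (at 1.72 m from the left end) as the axis so the support reaction has zero arm there.
Beam weight: 37.2 × 9.81 = 364.9 N down at 1.76 m → arm 0.04 m, τ = 364.9 × 0.04 = 14.6 N·m clockwise.
Potted plant: 9.25 × 9.81 = 90.74 N down at 1.93 m → arm 0.21 m, τ = 90.74 × 0.21 = 19.06 N·m clockwise.
Net moment of existing loads = 33.66 N·m clockwise.
The speaker weighs 16.1 × 9.81 = 157.9 N and must supply an equal counterclockwise moment, so its lever arm about the pivot is 33.66 / 157.9 = 0.213 m.
That puts it at 1.72 − 0.213 = 1.51 m from the left end.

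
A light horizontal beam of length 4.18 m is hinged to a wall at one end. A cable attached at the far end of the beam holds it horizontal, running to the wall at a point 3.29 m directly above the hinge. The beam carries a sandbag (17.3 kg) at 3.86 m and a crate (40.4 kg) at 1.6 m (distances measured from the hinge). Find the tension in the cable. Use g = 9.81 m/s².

Taking torques about the hinge:
Sandbag: 17.3 × 9.81 = 169.7 N down at 3.86 m → arm 3.86 m, τ = 169.7 × 3.86 = 655 N·m clockwise.
Crate: 40.4 × 9.81 = 396.3 N down at 1.6 m → arm 1.6 m, τ = 396.3 × 1.6 = 634.1 N·m clockwise.
Total clockwise load moment = 1289 N·m.
The cable tension T acts at 4.18 m; only its component perpendicular to the beam, T sinθ, produces torque. sinθ = h/√(h²+d²) = 3.29/√(3.29²+4.18²) = 0.6185.
Setting net torque to zero: T × 4.18 × 0.6185 = 1289 → T = 1289 / 2.585 = 499 N.

T ≈ 499 N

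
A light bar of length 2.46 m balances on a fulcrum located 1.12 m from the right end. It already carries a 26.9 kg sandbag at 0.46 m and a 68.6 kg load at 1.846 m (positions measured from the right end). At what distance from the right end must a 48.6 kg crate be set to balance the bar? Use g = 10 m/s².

x ≈ 0.461 m from the right end

About the fulcrum (at 1.12 m from the right end):
Sandbag: 26.9 × 10 = 269 N down at 0.46 m → arm 0.66 m, τ = 269 × 0.66 = 177.5 N·m clockwise.
Load: 68.6 × 10 = 686 N down at 1.846 m → arm 0.726 m, τ = 686 × 0.726 = 498 N·m counterclockwise.
Net moment of existing loads = 320.5 N·m counterclockwise.
The crate weighs 48.6 × 10 = 486 N and must supply an equal clockwise moment, so its lever arm about the fulcrum is 320.5 / 486 = 0.659 m.
That puts it at 1.12 − 0.659 = 0.461 m from the right end.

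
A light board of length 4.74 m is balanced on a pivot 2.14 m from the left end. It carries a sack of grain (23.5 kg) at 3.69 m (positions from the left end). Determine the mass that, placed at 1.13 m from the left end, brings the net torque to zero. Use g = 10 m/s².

m ≈ 36.1 kg

Sum moments about the pivot (at 2.14 m from the left end) (the support reaction has zero arm there).
Sack of grain: 23.5 × 10 = 235 N down at 3.69 m → arm 1.55 m, τ = 235 × 1.55 = 364.2 N·m clockwise.
Net moment of known loads = 364.2 N·m clockwise.
An unknown mass m at 1.13 m has arm 1.01 m; its moment is m·g·1.01 counterclockwise.
For rotational equilibrium, m × 10 × 1.01 = 364.2, so m = 364.2 / (10 × 1.01) = 36.1 kg.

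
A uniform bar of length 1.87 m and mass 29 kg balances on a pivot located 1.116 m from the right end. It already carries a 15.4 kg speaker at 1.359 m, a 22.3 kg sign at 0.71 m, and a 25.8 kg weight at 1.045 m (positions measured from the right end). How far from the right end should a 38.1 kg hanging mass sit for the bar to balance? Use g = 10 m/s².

x ≈ 1.44 m from the right end

Sum moments about the pivot (at 1.116 m from the right end) (the support reaction has zero arm there).
Beam weight: 29 × 10 = 290 N down at 0.935 m → arm 0.181 m, τ = 290 × 0.181 = 52.49 N·m clockwise.
Speaker: 15.4 × 10 = 154 N down at 1.359 m → arm 0.243 m, τ = 154 × 0.243 = 37.42 N·m counterclockwise.
Sign: 22.3 × 10 = 223 N down at 0.71 m → arm 0.406 m, τ = 223 × 0.406 = 90.54 N·m clockwise.
Weight: 25.8 × 10 = 258 N down at 1.045 m → arm 0.071 m, τ = 258 × 0.071 = 18.32 N·m clockwise.
Net moment of existing loads = 123.9 N·m clockwise.
The hanging mass weighs 38.1 × 10 = 381 N and must supply an equal counterclockwise moment, so its lever arm about the pivot is 123.9 / 381 = 0.325 m.
That puts it at 1.116 + 0.325 = 1.44 m from the right end.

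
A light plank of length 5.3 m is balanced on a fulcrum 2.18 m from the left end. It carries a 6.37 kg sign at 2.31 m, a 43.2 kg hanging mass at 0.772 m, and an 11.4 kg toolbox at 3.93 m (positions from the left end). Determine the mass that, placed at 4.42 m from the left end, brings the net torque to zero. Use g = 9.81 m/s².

Take moments about the fulcrum (at 2.18 m from the left end).
Sign: 6.37 × 9.81 = 62.49 N down at 2.31 m → arm 0.13 m, τ = 62.49 × 0.13 = 8.124 N·m clockwise.
Hanging mass: 43.2 × 9.81 = 423.8 N down at 0.772 m → arm 1.408 m, τ = 423.8 × 1.408 = 596.7 N·m counterclockwise.
Toolbox: 11.4 × 9.81 = 111.8 N down at 3.93 m → arm 1.75 m, τ = 111.8 × 1.75 = 195.7 N·m clockwise.
Net moment of known loads = 392.9 N·m counterclockwise.
An unknown mass m at 4.42 m has arm 2.24 m; its moment is m·g·2.24 clockwise.
For rotational equilibrium, m × 9.81 × 2.24 = 392.9, so m = 392.9 / (9.81 × 2.24) = 17.9 kg.

m ≈ 17.9 kg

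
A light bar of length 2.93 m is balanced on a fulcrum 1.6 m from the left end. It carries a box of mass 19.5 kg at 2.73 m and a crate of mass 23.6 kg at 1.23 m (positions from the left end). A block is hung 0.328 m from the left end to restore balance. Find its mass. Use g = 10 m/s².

About the fulcrum (at 1.6 m from the left end):
Box: 19.5 × 10 = 195 N down at 2.73 m → arm 1.13 m, τ = 195 × 1.13 = 220.3 N·m clockwise.
Crate: 23.6 × 10 = 236 N down at 1.23 m → arm 0.37 m, τ = 236 × 0.37 = 87.32 N·m counterclockwise.
Net moment of known loads = 133 N·m clockwise.
An unknown mass m at 0.328 m has arm 1.272 m; its moment is m·g·1.272 counterclockwise.
For rotational equilibrium, m × 10 × 1.272 = 133, so m = 133 / (10 × 1.272) = 10.5 kg.

m ≈ 10.5 kg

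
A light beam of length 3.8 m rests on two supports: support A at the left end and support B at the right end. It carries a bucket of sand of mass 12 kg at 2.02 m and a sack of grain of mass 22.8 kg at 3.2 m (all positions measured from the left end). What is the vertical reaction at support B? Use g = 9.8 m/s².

About support A:
Bucket of sand: 12 × 9.8 = 117.6 N down at 2.02 m → arm 2.02 m, τ = 117.6 × 2.02 = 237.6 N·m clockwise.
Sack of grain: 22.8 × 9.8 = 223.4 N down at 3.2 m → arm 3.2 m, τ = 223.4 × 3.2 = 714.9 N·m clockwise.
Net load moment about support A = 952.5 N·m clockwise.
Reaction R at support B is upward at 3.8 m, arm 3.8 m → moment R × 3.8 counterclockwise.
Στ = 0 ⇒ R × 3.8 = 952.5 ⇒ R = 251 N.

R_B ≈ 251 N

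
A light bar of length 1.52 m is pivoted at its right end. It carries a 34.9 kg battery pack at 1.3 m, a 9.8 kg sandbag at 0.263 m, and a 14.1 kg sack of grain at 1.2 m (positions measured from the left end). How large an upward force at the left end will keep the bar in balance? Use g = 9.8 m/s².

About the right end:
Battery pack: 34.9 × 9.8 = 342 N down at 1.3 m → arm 0.22 m, τ = 342 × 0.22 = 75.24 N·m counterclockwise.
Sandbag: 9.8 × 9.8 = 96.04 N down at 0.263 m → arm 1.257 m, τ = 96.04 × 1.257 = 120.7 N·m counterclockwise.
Sack of grain: 14.1 × 9.8 = 138.2 N down at 1.2 m → arm 0.32 m, τ = 138.2 × 0.32 = 44.22 N·m counterclockwise.
Net moment of the loads = 240.2 N·m counterclockwise.
The upward force F acts at the left end, arm 1.52 m, giving F × 1.52 clockwise.
Balancing moments: F × 1.52 = 240.2, giving F = 240.2 / 1.52 = 158 N.

F ≈ 158 N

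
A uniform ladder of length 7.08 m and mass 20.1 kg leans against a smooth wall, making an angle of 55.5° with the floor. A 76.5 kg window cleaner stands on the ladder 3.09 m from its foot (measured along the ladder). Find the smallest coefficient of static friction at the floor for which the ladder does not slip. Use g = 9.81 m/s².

μ_min ≈ 0.309

Taking torques about the foot of the ladder:
Ladder weight 20.1×9.81 = 197.2 N acts at 3.54 m along the ladder; its horizontal arm is 3.54·cos55.5° = 2.005 m → τ = 395.4 N·m clockwise.
Window cleaner: 76.5×9.81 = 750.5 N at 3.09 m → arm 1.75 m → τ = 1313 N·m clockwise.
Wall normal N acts horizontally at the top; its moment arm is the height L sinθ = 7.08·sin55.5° = 5.835 m, counterclockwise.
Balancing moments: N × 5.835 = 1708, giving N = 292.7 N.
ΣFx = 0 ⇒ f = N_wall = 292.7 N. ΣFy = 0 ⇒ N_floor = 947.7 N.
μ_min = f / N_floor = 292.7 / 947.7 = 0.309.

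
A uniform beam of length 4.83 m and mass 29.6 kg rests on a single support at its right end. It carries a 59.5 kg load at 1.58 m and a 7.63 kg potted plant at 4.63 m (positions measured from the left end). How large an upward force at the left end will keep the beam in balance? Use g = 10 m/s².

Take moments about the right end.
Beam weight: 29.6 × 10 = 296 N down at 2.415 m → arm 2.415 m, τ = 296 × 2.415 = 714.8 N·m counterclockwise.
Load: 59.5 × 10 = 595 N down at 1.58 m → arm 3.25 m, τ = 595 × 3.25 = 1934 N·m counterclockwise.
Potted plant: 7.63 × 10 = 76.3 N down at 4.63 m → arm 0.2 m, τ = 76.3 × 0.2 = 15.26 N·m counterclockwise.
Net moment of the loads = 2664 N·m counterclockwise.
The upward force F acts at the left end, arm 4.83 m, giving F × 4.83 clockwise.
Setting net torque to zero: F × 4.83 = 2664 → F = 2664 / 4.83 = 552 N.

F ≈ 552 N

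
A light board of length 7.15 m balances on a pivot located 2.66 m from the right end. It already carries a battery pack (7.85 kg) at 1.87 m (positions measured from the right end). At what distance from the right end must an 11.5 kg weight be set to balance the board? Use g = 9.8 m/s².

Sum moments about the pivot (at 2.66 m from the right end) (the support reaction has zero arm there).
Battery pack: 7.85 × 9.8 = 76.93 N down at 1.87 m → arm 0.79 m, τ = 76.93 × 0.79 = 60.77 N·m clockwise.
Net moment of existing loads = 60.77 N·m clockwise.
The weight weighs 11.5 × 9.8 = 112.7 N and must supply an equal counterclockwise moment, so its lever arm about the pivot is 60.77 / 112.7 = 0.539 m.
That puts it at 2.66 + 0.539 = 3.2 m from the right end.

x ≈ 3.2 m from the right end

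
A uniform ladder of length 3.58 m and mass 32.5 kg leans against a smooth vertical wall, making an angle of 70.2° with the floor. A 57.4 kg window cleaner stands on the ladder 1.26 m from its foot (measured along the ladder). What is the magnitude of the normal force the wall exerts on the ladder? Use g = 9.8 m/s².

N_wall ≈ 129 N

Choose the foot of the ladder as the axis so the floor normal and friction both act there and drop out.
Ladder weight 32.5×9.8 = 318.5 N acts at 1.79 m along the ladder; its horizontal arm is 1.79·cos70.2° = 0.6063 m → τ = 193.1 N·m clockwise.
Window cleaner: 57.4×9.8 = 562.5 N at 1.26 m → arm 0.4268 m → τ = 240.1 N·m clockwise.
Wall normal N acts horizontally at the top; its moment arm is the height L sinθ = 3.58·sin70.2° = 3.368 m, counterclockwise.
For rotational equilibrium, N × 3.368 = 433.2, so N = 129 N.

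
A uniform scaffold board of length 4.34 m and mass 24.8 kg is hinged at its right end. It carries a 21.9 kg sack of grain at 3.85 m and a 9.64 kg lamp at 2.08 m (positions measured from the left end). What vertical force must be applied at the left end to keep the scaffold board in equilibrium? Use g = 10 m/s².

F ≈ 199 N

Sum moments about the right end (the unknown pivot reaction has zero arm there).
Beam weight: 24.8 × 10 = 248 N down at 2.17 m → arm 2.17 m, τ = 248 × 2.17 = 538.2 N·m counterclockwise.
Sack of grain: 21.9 × 10 = 219 N down at 3.85 m → arm 0.49 m, τ = 219 × 0.49 = 107.3 N·m counterclockwise.
Lamp: 9.64 × 10 = 96.4 N down at 2.08 m → arm 2.26 m, τ = 96.4 × 2.26 = 217.9 N·m counterclockwise.
Net moment of the loads = 863.4 N·m counterclockwise.
The upward force F acts at the left end, arm 4.34 m, giving F × 4.34 clockwise.
For rotational equilibrium, F × 4.34 = 863.4, so F = 863.4 / 4.34 = 199 N.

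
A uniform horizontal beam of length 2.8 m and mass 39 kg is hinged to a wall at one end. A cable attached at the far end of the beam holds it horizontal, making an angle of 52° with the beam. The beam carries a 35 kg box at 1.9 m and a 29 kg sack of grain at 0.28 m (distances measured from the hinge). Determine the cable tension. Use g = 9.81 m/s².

T ≈ 575 N

Take moments about the hinge.
Beam weight: 39 × 9.81 = 382.6 N down at 1.4 m → arm 1.4 m, τ = 382.6 × 1.4 = 535.6 N·m clockwise.
Box: 35 × 9.81 = 343.4 N down at 1.9 m → arm 1.9 m, τ = 343.4 × 1.9 = 652.5 N·m clockwise.
Sack of grain: 29 × 9.81 = 284.5 N down at 0.28 m → arm 0.28 m, τ = 284.5 × 0.28 = 79.66 N·m clockwise.
Total clockwise load moment = 1268 N·m.
The cable tension T acts at 2.8 m; only its component perpendicular to the beam, T sinθ, produces torque. sin 52° = 0.788.
Setting net torque to zero: T × 2.8 × 0.788 = 1268 → T = 1268 / 2.206 = 575 N.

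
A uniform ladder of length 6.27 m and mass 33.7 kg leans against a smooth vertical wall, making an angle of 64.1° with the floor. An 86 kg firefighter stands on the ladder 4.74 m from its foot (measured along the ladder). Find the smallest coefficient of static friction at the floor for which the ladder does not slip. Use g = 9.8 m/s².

μ_min ≈ 0.332

Taking torques about the foot of the ladder:
Ladder weight 33.7×9.8 = 330.3 N acts at 3.135 m along the ladder; its horizontal arm is 3.135·cos64.1° = 1.369 m → τ = 452.2 N·m clockwise.
Firefighter: 86×9.8 = 842.8 N at 4.74 m → arm 2.07 m → τ = 1745 N·m clockwise.
Wall normal N acts horizontally at the top; its moment arm is the height L sinθ = 6.27·sin64.1° = 5.64 m, counterclockwise.
Setting net torque to zero: N × 5.64 = 2197 → N = 389.5 N.
ΣFx = 0 ⇒ f = N_wall = 389.5 N. ΣFy = 0 ⇒ N_floor = 1173 N.
μ_min = f / N_floor = 389.5 / 1173 = 0.332.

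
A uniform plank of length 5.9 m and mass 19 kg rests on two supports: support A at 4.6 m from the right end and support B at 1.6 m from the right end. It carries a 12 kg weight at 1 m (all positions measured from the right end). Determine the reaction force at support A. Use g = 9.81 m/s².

Choose support B as the axis so its reaction then has zero moment arm.
Beam weight: 19 × 9.81 = 186.4 N down at 2.95 m → arm 1.35 m, τ = 186.4 × 1.35 = 251.6 N·m counterclockwise.
Weight: 12 × 9.81 = 117.7 N down at 1 m → arm 0.6 m, τ = 117.7 × 0.6 = 70.62 N·m clockwise.
Net load moment about support B = 181 N·m counterclockwise.
Reaction R at support A is upward at 4.6 m, arm 3 m → moment R × 3 clockwise.
Στ = 0 ⇒ R × 3 = 181 ⇒ R = 60.3 N.

R_A ≈ 60.3 N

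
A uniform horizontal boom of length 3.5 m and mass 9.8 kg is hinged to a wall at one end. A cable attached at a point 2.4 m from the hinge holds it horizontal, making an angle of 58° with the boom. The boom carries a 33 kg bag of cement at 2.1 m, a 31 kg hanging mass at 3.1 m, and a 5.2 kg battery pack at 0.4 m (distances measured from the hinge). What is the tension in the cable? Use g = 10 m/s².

Sum moments about the hinge (the unknown hinge reaction has zero arm there).
Beam weight: 9.8 × 10 = 98 N down at 1.75 m → arm 1.75 m, τ = 98 × 1.75 = 171.5 N·m clockwise.
Bag of cement: 33 × 10 = 330 N down at 2.1 m → arm 2.1 m, τ = 330 × 2.1 = 693 N·m clockwise.
Hanging mass: 31 × 10 = 310 N down at 3.1 m → arm 3.1 m, τ = 310 × 3.1 = 961 N·m clockwise.
Battery pack: 5.2 × 10 = 52 N down at 0.4 m → arm 0.4 m, τ = 52 × 0.4 = 20.8 N·m clockwise.
Total clockwise load moment = 1846 N·m.
The cable tension T acts at 2.4 m; only its component perpendicular to the boom, T sinθ, produces torque. sin 58° = 0.848.
For rotational equilibrium, T × 2.4 × 0.848 = 1846, so T = 1846 / 2.035 = 907 N.

T ≈ 907 N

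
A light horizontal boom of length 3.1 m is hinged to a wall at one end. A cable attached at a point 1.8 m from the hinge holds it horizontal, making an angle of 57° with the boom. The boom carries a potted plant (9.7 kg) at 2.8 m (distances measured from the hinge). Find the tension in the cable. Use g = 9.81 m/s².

T ≈ 176 N

Take moments about the hinge.
Potted plant: 9.7 × 9.81 = 95.16 N down at 2.8 m → arm 2.8 m, τ = 95.16 × 2.8 = 266.4 N·m clockwise.
Total clockwise load moment = 266.4 N·m.
The cable tension T acts at 1.8 m; only its component perpendicular to the boom, T sinθ, produces torque. sin 57° = 0.8387.
For rotational equilibrium, T × 1.8 × 0.8387 = 266.4, so T = 266.4 / 1.51 = 176 N.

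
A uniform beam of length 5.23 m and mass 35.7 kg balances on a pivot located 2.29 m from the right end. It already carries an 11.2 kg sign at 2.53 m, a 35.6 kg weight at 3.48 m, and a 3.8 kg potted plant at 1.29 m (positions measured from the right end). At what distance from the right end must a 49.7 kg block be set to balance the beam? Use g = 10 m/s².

Sum moments about the pivot (at 2.29 m from the right end) (the support reaction has zero arm there).
Beam weight: 35.7 × 10 = 357 N down at 2.615 m → arm 0.325 m, τ = 357 × 0.325 = 116 N·m counterclockwise.
Sign: 11.2 × 10 = 112 N down at 2.53 m → arm 0.24 m, τ = 112 × 0.24 = 26.88 N·m counterclockwise.
Weight: 35.6 × 10 = 356 N down at 3.48 m → arm 1.19 m, τ = 356 × 1.19 = 423.6 N·m counterclockwise.
Potted plant: 3.8 × 10 = 38 N down at 1.29 m → arm 1 m, τ = 38 × 1 = 38 N·m clockwise.
Net moment of existing loads = 528.5 N·m counterclockwise.
The block weighs 49.7 × 10 = 497 N and must supply an equal clockwise moment, so its lever arm about the pivot is 528.5 / 497 = 1.06 m.
That puts it at 2.29 − 1.06 = 1.23 m from the right end.

x ≈ 1.23 m from the right end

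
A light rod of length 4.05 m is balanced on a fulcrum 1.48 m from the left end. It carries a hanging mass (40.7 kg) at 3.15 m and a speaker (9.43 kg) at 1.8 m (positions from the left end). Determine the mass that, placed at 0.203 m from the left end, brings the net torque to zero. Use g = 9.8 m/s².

Sum moments about the fulcrum (at 1.48 m from the left end) (the support reaction has zero arm there).
Hanging mass: 40.7 × 9.8 = 398.9 N down at 3.15 m → arm 1.67 m, τ = 398.9 × 1.67 = 666.2 N·m clockwise.
Speaker: 9.43 × 9.8 = 92.41 N down at 1.8 m → arm 0.32 m, τ = 92.41 × 0.32 = 29.57 N·m clockwise.
Net moment of known loads = 695.8 N·m clockwise.
An unknown mass m at 0.203 m has arm 1.277 m; its moment is m·g·1.277 counterclockwise.
For rotational equilibrium, m × 9.8 × 1.277 = 695.8, so m = 695.8 / (9.8 × 1.277) = 55.6 kg.

m ≈ 55.6 kg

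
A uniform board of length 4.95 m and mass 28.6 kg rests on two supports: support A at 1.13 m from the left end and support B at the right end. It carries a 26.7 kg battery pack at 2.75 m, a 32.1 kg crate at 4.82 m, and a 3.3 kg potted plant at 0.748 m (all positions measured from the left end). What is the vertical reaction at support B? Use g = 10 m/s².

Taking torques about support A:
Beam weight: 28.6 × 10 = 286 N down at 2.475 m → arm 1.345 m, τ = 286 × 1.345 = 384.7 N·m clockwise.
Battery pack: 26.7 × 10 = 267 N down at 2.75 m → arm 1.62 m, τ = 267 × 1.62 = 432.5 N·m clockwise.
Crate: 32.1 × 10 = 321 N down at 4.82 m → arm 3.69 m, τ = 321 × 3.69 = 1184 N·m clockwise.
Potted plant: 3.3 × 10 = 33 N down at 0.748 m → arm 0.382 m, τ = 33 × 0.382 = 12.61 N·m counterclockwise.
Net load moment about support A = 1989 N·m clockwise.
Reaction R at support B is upward at 4.95 m, arm 3.82 m → moment R × 3.82 counterclockwise.
Στ = 0 ⇒ R × 3.82 = 1989 ⇒ R = 521 N.

R_B ≈ 521 N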